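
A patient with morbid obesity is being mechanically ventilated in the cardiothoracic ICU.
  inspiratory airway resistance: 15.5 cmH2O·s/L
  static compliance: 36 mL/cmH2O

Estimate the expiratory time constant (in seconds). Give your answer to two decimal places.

0.56

τ = R × C = 15.5 × 36 mL/cmH2O = 15.5 × 0.036 L/cmH2O = 0.558 s.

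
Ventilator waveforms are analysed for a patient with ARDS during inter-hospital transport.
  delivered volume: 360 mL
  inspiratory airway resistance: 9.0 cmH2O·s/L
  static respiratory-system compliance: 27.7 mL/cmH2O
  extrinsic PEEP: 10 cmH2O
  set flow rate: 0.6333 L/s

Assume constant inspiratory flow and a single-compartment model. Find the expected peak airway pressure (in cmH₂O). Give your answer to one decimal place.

28.7

Equation of motion (constant flow): PIP = Vt/C + R·V̇ + PEEP.
PIP = 360/27.7 + 9.0×0.6333 + 10 = 12.996 + 5.7 + 10 = 28.696 cmH2O.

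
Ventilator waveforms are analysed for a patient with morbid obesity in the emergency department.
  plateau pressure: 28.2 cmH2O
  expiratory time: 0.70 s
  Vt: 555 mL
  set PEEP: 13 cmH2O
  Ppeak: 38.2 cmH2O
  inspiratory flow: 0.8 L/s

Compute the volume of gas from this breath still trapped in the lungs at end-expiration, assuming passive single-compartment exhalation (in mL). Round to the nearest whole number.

120

R = (PIP − Pplat)/V̇ = (38.2 − 28.2) / 0.8 = 10.0/0.8 = 12.5 cmH2O·s/L.
C = Vt/(Pplat − PEEP) = 555.0 / (28.2 − 13) = 555.0/15.2 = 36.513 mL/cmH2O.
τ = R × C = 12.5 × 0.03651 L/cmH2O = 0.4564 s.
Fraction remaining = e^(−Te/τ) = e^(−0.70/0.4564) = 0.2157.
Trapped volume = 555.0 × 0.2157 = 119.71 mL.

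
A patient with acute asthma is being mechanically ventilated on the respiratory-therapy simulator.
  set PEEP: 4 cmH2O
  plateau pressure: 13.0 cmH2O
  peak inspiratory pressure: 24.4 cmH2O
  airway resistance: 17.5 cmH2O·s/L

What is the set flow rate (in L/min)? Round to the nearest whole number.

39

flow = (PIP − Pplat) / Raw = (24.4 − 13.0) / 17.5 = 0.6514 L/s × 60 = 39.084 L/min.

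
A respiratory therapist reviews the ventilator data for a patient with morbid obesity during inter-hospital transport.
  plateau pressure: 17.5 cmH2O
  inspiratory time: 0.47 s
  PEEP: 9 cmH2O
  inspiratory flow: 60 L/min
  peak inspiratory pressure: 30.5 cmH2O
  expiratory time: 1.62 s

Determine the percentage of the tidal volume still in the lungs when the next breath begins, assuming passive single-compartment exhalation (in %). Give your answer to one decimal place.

Flow: 60 L/min ÷ 60 = 1 L/s.
Vt = flow × Ti = 1 L/s × 0.47 s × 1000 mL/L = 470.0 mL.
R = (PIP − Pplat)/V̇ = (30.5 − 17.5) / 1 = 13.0/1 = 13.0 cmH2O·s/L.
C = Vt/(Pplat − PEEP) = 470.0 / (17.5 − 9) = 470.0/8.5 = 55.294 mL/cmH2O.
τ = R × C = 13.0 × 0.05529 L/cmH2O = 0.7188 s.
Fraction remaining at end-expiration = e^(−Te/τ) = e^(−1.62/0.7188) = 0.105 → 10.5%.

10.5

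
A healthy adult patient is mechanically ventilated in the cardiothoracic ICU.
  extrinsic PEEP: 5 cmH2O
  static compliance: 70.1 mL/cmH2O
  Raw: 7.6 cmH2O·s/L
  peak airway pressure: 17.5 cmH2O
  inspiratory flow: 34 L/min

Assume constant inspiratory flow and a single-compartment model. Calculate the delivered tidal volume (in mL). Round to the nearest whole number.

Flow: 34 L/min ÷ 60 = 0.5667 L/s.
Equation of motion (constant flow): PIP = Vt/C + R·V̇ + PEEP.
Vt/C = PIP − R·V̇ − PEEP = 17.5 − 4.307 − 5 = 8.193 cmH2O.
Vt = C × 8.193 = 70.1 × 8.193 = 574.33 mL.

574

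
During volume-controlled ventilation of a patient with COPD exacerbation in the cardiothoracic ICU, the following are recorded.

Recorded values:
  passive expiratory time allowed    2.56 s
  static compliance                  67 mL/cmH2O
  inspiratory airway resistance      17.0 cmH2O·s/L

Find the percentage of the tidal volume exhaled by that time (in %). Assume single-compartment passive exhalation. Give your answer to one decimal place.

89.4

τ = R × C = 17.0 × 67 mL/cmH2O = 17.0 × 0.067 L/cmH2O = 1.139 s.
Passive exhalation: V(t)/V₀ = e^(−t/τ) = e^(−2.56/1.139) = 0.1057.
Fraction exhaled = 1 − 0.1057 = 0.8943 → 89.43%.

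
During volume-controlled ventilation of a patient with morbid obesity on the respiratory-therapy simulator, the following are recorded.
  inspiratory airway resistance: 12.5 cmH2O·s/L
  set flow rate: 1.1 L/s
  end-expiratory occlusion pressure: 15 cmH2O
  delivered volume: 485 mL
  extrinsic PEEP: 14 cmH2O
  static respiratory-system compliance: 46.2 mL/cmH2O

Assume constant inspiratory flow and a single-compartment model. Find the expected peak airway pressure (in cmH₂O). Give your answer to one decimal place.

Total PEEP = 15 cmH2O (set 14 + intrinsic 1); this is the baseline alveolar pressure.
Equation of motion (constant flow): PIP = Vt/C + R·V̇ + PEEP.
PIP = 485/46.2 + 12.5×1.1 + 15 = 10.498 + 13.75 + 15 = 39.248 cmH2O.

39.2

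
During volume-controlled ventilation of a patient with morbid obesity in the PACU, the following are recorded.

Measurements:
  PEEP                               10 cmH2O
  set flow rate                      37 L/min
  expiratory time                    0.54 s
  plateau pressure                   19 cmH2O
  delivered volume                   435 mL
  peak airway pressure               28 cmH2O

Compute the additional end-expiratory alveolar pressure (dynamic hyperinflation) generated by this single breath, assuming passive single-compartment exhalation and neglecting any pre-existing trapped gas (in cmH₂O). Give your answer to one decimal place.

Flow: 37 L/min ÷ 60 = 0.6167 L/s.
R = (PIP − Pplat)/V̇ = (28 − 19) / 0.6167 = 9.0/0.6167 = 14.594 cmH2O·s/L.
C = Vt/(Pplat − PEEP) = 435.0 / (19 − 10) = 435.0/9.0 = 48.333 mL/cmH2O.
τ = R × C = 14.594 × 0.04833 L/cmH2O = 0.7053 s.
Fraction remaining = e^(−Te/τ) = e^(−0.54/0.7053) = 0.465; trapped volume = 435.0 × 0.465 = 202.28 mL.
Additional alveolar pressure from trapping ≈ V_trapped / C = 202.28 / 48.333 = 4.185 cmH2O.

4.2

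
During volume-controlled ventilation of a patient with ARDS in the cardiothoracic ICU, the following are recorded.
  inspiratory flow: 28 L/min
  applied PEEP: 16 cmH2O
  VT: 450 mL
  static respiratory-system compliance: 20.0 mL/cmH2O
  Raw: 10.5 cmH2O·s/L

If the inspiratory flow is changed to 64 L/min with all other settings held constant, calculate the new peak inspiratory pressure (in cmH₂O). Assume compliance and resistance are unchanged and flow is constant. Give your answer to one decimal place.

49.7

Flow: 28 L/min ÷ 60 = 0.4667 L/s.
New flow: 64 L/min ÷ 60 = 1.0667 L/s.
PIP = Vt/C + R·V̇ + PEEP (constant-flow equation of motion).
Only the resistive term changes: ΔPIP = R × ΔV̇ = 10.5 × (1.0667 − 0.4667) = 10.5 × 0.6 = 6.3 cmH2O.
Original PIP = 450/20.0 + 10.5×0.4667 + 16 = 43.4 cmH2O; new PIP = 43.4 + (6.3) = 49.7 cmH2O.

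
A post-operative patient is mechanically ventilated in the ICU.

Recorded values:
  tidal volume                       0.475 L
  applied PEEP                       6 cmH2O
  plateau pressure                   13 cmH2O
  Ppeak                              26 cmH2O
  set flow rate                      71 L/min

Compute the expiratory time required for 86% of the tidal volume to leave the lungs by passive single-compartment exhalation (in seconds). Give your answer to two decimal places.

Flow: 71 L/min ÷ 60 = 1.1833 L/s.
R = (PIP − Pplat)/V̇ = (26 − 13) / 1.1833 = 13.0/1.1833 = 10.986 cmH2O·s/L.
C = Vt/(Pplat − PEEP) = 475.0 / (13 − 6) = 475.0/7.0 = 67.857 mL/cmH2O.
τ = R × C = 10.986 × 0.06786 L/cmH2O = 0.7455 s.
t = −τ·ln(1 − 0.86) = −0.7455·ln(0.14) = 1.466 s.

1.47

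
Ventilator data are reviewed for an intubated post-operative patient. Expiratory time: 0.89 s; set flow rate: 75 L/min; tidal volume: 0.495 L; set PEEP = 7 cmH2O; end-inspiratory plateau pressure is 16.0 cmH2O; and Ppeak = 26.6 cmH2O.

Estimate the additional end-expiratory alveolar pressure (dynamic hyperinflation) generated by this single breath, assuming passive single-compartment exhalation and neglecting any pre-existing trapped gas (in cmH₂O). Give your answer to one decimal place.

Flow: 75 L/min ÷ 60 = 1.25 L/s.
R = (PIP − Pplat)/V̇ = (26.6 − 16.0) / 1.25 = 10.6/1.25 = 8.48 cmH2O·s/L.
C = Vt/(Pplat − PEEP) = 495.0 / (16.0 − 7) = 495.0/9.0 = 55.0 mL/cmH2O.
τ = R × C = 8.48 × 0.055 L/cmH2O = 0.4664 s.
Fraction remaining = e^(−Te/τ) = e^(−0.89/0.4664) = 0.1483; trapped volume = 495.0 × 0.1483 = 73.409 mL.
Additional alveolar pressure from trapping ≈ V_trapped / C = 73.409 / 55.0 = 1.335 cmH2O.

1.3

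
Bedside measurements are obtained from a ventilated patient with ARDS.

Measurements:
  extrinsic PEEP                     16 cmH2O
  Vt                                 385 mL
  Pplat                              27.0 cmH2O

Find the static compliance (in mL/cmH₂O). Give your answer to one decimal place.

35.0

Cstat = Vt / (Pplat − PEEP) = 385 / (27.0 − 16) = 385 / 11.0 = 35.0 mL/cmH2O.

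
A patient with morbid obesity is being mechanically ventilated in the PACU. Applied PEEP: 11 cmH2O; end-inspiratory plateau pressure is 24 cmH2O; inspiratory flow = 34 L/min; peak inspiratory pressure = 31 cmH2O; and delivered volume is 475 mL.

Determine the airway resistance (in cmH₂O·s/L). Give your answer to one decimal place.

Flow: 34 L/min ÷ 60 = 0.5667 L/s.
Raw = (PIP − Pplat) / flow = (31 − 24) / 0.5667 = 7.0 / 0.5667 = 12.352 cmH2O·s/L.

12.4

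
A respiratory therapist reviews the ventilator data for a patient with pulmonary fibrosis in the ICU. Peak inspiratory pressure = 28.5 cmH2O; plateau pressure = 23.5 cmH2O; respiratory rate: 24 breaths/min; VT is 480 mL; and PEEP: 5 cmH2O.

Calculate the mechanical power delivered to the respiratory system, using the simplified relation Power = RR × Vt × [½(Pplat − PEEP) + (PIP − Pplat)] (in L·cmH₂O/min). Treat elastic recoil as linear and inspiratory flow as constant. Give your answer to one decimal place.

Per-breath work = Vt × [½(Pplat−PEEP) + (PIP−Pplat)] = 0.480 × [0.5×18.5 + 5.0] = 0.480 × 14.25 = 6.84 L·cmH2O.
Power = 24 × 6.84 = 164.16 L·cmH2O/min.

164.2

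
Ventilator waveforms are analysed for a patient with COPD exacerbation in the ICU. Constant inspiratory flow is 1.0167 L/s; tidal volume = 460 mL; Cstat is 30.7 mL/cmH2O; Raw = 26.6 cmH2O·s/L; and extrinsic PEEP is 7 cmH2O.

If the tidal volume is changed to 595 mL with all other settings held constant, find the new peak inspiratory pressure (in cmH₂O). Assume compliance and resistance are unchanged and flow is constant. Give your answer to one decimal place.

53.4

PIP = Vt/C + R·V̇ + PEEP (constant-flow equation of motion).
Only the elastic term changes: ΔPIP = ΔVt / C = (595 − 460) / 30.7 = 4.397 cmH2O.
Original PIP = 460/30.7 + 26.6×1.0167 + 7 = 49.028 cmH2O; new PIP = 49.028 + (4.397) = 53.425 cmH2O.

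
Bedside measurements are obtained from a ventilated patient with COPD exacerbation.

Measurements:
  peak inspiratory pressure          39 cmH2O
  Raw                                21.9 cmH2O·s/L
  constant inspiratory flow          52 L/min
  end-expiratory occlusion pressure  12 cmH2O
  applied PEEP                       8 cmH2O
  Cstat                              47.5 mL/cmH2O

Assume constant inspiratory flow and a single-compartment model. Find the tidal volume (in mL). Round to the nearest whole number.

381

Flow: 52 L/min ÷ 60 = 0.8667 L/s.
Total PEEP = 12 cmH2O (set 8 + intrinsic 4); this is the baseline alveolar pressure.
Equation of motion (constant flow): PIP = Vt/C + R·V̇ + PEEP.
Vt/C = PIP − R·V̇ − PEEP = 39 − 18.981 − 12 = 8.019 cmH2O.
Vt = C × 8.019 = 47.5 × 8.019 = 380.9 mL.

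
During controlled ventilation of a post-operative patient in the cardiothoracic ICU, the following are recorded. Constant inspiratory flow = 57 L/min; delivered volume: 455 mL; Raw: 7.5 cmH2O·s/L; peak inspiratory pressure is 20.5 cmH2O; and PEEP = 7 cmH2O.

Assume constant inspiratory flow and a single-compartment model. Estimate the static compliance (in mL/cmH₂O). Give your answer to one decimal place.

71.4

Flow: 57 L/min ÷ 60 = 0.95 L/s.
Equation of motion (constant flow): PIP = Vt/C + R·V̇ + PEEP.
Vt/C = PIP − R·V̇ − PEEP = 20.5 − 7.5×0.95 − 7 = 20.5 − 7.125 − 7 = 6.375 cmH2O.
C = Vt / 6.375 = 455 / 6.375 = 71.373 mL/cmH2O.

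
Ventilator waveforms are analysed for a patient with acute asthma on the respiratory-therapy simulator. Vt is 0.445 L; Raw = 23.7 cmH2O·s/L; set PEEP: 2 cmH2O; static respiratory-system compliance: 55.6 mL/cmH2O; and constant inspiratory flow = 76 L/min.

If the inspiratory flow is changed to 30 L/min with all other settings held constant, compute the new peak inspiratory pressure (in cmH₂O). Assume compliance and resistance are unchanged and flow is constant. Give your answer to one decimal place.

Flow: 76 L/min ÷ 60 = 1.2667 L/s.
New flow: 30 L/min ÷ 60 = 0.5 L/s.
PIP = Vt/C + R·V̇ + PEEP (constant-flow equation of motion).
Only the resistive term changes: ΔPIP = R × ΔV̇ = 23.7 × (0.5 − 1.2667) = 23.7 × -0.7667 = -18.171 cmH2O.
Original PIP = 445/55.6 + 23.7×1.2667 + 2 = 40.024 cmH2O; new PIP = 40.024 + (-18.171) = 21.853 cmH2O.

21.9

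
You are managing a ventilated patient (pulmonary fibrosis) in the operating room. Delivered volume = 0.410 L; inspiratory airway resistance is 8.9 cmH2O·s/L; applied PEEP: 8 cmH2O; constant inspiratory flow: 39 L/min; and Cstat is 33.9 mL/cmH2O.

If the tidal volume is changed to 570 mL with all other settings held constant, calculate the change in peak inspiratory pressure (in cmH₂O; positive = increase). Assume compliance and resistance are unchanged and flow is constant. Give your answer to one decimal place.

4.7

PIP = Vt/C + R·V̇ + PEEP (constant-flow equation of motion).
Only the elastic term changes: ΔPIP = ΔVt / C = (570 − 410) / 33.9 = 4.72 cmH2O.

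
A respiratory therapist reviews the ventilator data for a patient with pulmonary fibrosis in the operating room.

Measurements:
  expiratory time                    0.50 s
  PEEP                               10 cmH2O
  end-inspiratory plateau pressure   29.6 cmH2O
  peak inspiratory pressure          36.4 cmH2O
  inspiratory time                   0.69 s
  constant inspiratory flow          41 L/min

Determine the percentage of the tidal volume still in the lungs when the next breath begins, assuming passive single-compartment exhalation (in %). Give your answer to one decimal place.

Flow: 41 L/min ÷ 60 = 0.6833 L/s.
Vt = flow × Ti = 0.6833 L/s × 0.69 s × 1000 mL/L = 471.48 mL.
R = (PIP − Pplat)/V̇ = (36.4 − 29.6) / 0.6833 = 6.8/0.6833 = 9.952 cmH2O·s/L.
C = Vt/(Pplat − PEEP) = 471.48 / (29.6 − 10) = 471.48/19.6 = 24.055 mL/cmH2O.
τ = R × C = 9.952 × 0.02406 L/cmH2O = 0.2394 s.
Fraction remaining at end-expiration = e^(−Te/τ) = e^(−0.50/0.2394) = 0.1239 → 12.39%.

12.4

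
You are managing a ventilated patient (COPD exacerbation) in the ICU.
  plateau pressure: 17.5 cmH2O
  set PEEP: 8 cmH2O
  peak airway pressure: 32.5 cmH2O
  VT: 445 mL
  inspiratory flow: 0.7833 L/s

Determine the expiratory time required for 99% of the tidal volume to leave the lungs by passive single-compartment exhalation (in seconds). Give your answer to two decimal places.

R = (PIP − Pplat)/V̇ = (32.5 − 17.5) / 0.7833 = 15.0/0.7833 = 19.15 cmH2O·s/L.
C = Vt/(Pplat − PEEP) = 445.0 / (17.5 − 8) = 445.0/9.5 = 46.842 mL/cmH2O.
τ = R × C = 19.15 × 0.04684 L/cmH2O = 0.897 s.
t = −τ·ln(1 − 0.99) = −0.897·ln(0.01) = 4.131 s.

4.13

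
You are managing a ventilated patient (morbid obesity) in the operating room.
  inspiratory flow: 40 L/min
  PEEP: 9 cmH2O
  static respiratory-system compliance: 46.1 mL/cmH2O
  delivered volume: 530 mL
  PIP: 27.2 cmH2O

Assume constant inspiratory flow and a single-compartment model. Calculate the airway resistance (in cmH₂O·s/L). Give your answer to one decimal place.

10.1

Flow: 40 L/min ÷ 60 = 0.6667 L/s.
Equation of motion (constant flow): PIP = Vt/C + R·V̇ + PEEP.
R·V̇ = PIP − Vt/C − PEEP = 27.2 − 530/46.1 − 9 = 27.2 − 11.497 − 9 = 6.703 cmH2O.
R = 6.703 / 0.6667 = 10.054 cmH2O·s/L.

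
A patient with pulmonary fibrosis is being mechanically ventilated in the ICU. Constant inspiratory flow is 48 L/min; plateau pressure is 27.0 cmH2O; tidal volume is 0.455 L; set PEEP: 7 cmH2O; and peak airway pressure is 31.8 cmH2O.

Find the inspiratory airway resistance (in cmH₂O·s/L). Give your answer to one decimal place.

6.0

Flow: 48 L/min ÷ 60 = 0.8 L/s.
Raw = (PIP − Pplat) / flow = (31.8 − 27.0) / 0.8 = 4.8 / 0.8 = 6.0 cmH2O·s/L.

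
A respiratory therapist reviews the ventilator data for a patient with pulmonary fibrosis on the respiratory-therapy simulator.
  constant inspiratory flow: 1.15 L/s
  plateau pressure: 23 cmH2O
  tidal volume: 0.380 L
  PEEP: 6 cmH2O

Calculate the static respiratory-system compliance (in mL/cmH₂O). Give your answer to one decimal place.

22.4

Cstat = Vt / (Pplat − PEEP) = 380 / (23 − 6) = 380 / 17.0 = 22.353 mL/cmH2O.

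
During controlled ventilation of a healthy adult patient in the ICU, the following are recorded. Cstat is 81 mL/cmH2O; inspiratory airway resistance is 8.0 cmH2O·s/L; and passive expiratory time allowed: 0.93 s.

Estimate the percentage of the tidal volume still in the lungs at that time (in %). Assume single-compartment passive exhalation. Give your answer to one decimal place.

23.8

τ = R × C = 8.0 × 81 mL/cmH2O = 8.0 × 0.081 L/cmH2O = 0.648 s.
Passive exhalation: V(t)/V₀ = e^(−t/τ) = e^(−0.93/0.648) = 0.2381.
Fraction remaining = 0.2381 → 23.81%.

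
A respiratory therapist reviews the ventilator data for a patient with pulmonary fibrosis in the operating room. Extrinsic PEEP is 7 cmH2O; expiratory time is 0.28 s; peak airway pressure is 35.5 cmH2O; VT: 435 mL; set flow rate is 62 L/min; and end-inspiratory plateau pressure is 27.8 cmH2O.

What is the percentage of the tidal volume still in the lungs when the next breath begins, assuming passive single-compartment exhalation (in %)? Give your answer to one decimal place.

16.6

Flow: 62 L/min ÷ 60 = 1.0333 L/s.
R = (PIP − Pplat)/V̇ = (35.5 − 27.8) / 1.0333 = 7.7/1.0333 = 7.452 cmH2O·s/L.
C = Vt/(Pplat − PEEP) = 435.0 / (27.8 − 7) = 435.0/20.8 = 20.913 mL/cmH2O.
τ = R × C = 7.452 × 0.02091 L/cmH2O = 0.1558 s.
Fraction remaining at end-expiration = e^(−Te/τ) = e^(−0.28/0.1558) = 0.1658 → 16.58%.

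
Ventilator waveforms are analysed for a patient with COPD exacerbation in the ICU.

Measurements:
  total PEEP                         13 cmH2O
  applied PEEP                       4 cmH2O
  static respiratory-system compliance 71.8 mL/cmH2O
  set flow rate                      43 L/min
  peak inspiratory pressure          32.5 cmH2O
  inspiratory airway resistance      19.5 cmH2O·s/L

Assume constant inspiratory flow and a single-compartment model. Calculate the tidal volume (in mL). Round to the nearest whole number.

397

Flow: 43 L/min ÷ 60 = 0.7167 L/s.
Total PEEP = 13 cmH2O (set 4 + intrinsic 9); this is the baseline alveolar pressure.
Equation of motion (constant flow): PIP = Vt/C + R·V̇ + PEEP.
Vt/C = PIP − R·V̇ − PEEP = 32.5 − 13.976 − 13 = 5.524 cmH2O.
Vt = C × 5.524 = 71.8 × 5.524 = 396.62 mL.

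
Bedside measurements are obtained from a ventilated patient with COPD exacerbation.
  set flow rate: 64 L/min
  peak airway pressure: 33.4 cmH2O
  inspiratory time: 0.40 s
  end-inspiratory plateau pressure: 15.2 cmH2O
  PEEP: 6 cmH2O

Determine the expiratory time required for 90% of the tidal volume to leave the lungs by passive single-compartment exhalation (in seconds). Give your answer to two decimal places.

1.82

Flow: 64 L/min ÷ 60 = 1.0667 L/s.
Vt = flow × Ti = 1.0667 L/s × 0.40 s × 1000 mL/L = 426.68 mL.
R = (PIP − Pplat)/V̇ = (33.4 − 15.2) / 1.0667 = 18.2/1.0667 = 17.062 cmH2O·s/L.
C = Vt/(Pplat − PEEP) = 426.68 / (15.2 − 6) = 426.68/9.2 = 46.378 mL/cmH2O.
τ = R × C = 17.062 × 0.04638 L/cmH2O = 0.7913 s.
t = −τ·ln(1 − 0.90) = −0.7913·ln(0.1) = 1.822 s.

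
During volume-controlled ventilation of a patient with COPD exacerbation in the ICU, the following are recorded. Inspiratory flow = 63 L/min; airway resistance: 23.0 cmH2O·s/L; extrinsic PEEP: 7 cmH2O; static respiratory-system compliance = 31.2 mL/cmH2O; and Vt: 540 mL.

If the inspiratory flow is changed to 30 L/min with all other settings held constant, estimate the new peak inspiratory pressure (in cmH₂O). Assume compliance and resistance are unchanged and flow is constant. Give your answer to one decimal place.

35.8

Flow: 63 L/min ÷ 60 = 1.05 L/s.
New flow: 30 L/min ÷ 60 = 0.5 L/s.
PIP = Vt/C + R·V̇ + PEEP (constant-flow equation of motion).
Only the resistive term changes: ΔPIP = R × ΔV̇ = 23.0 × (0.5 − 1.05) = 23.0 × -0.55 = -12.65 cmH2O.
Original PIP = 540/31.2 + 23.0×1.05 + 7 = 48.458 cmH2O; new PIP = 48.458 + (-12.65) = 35.808 cmH2O.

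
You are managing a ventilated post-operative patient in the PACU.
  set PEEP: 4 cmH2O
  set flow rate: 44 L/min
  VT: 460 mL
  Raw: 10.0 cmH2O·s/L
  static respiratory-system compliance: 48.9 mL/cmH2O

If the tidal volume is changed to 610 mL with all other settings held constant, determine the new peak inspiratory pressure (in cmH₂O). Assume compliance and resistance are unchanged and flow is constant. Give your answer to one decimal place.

23.8

Flow: 44 L/min ÷ 60 = 0.7333 L/s.
PIP = Vt/C + R·V̇ + PEEP (constant-flow equation of motion).
Only the elastic term changes: ΔPIP = ΔVt / C = (610 − 460) / 48.9 = 3.067 cmH2O.
Original PIP = 460/48.9 + 10.0×0.7333 + 4 = 20.74 cmH2O; new PIP = 20.74 + (3.067) = 23.807 cmH2O.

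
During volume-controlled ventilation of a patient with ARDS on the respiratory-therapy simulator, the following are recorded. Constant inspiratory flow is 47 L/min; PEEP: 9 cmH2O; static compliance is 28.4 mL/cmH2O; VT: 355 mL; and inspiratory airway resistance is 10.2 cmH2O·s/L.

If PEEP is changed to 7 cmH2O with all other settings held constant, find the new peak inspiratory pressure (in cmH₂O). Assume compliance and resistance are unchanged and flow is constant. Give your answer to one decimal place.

Flow: 47 L/min ÷ 60 = 0.7833 L/s.
PIP = Vt/C + R·V̇ + PEEP (constant-flow equation of motion).
Only the baseline term changes: ΔPIP = ΔPEEP = 7 − 9 = -2.0 cmH2O.
Original PIP = 355/28.4 + 10.2×0.7833 + 9 = 29.49 cmH2O; new PIP = 29.49 + (-2.0) = 27.49 cmH2O.

27.5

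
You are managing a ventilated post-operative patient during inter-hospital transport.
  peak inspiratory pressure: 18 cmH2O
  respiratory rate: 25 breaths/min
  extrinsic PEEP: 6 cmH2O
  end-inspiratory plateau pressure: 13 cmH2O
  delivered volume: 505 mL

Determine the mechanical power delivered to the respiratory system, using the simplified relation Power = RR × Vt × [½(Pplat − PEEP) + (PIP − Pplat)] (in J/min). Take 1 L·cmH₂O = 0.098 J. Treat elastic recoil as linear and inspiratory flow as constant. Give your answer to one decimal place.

10.5

Per-breath work = Vt × [½(Pplat−PEEP) + (PIP−Pplat)] = 0.505 × [0.5×7.0 + 5.0] = 0.505 × 8.5 = 4.293 L·cmH2O.
Power = 25 × 4.293 = 107.33 L·cmH2O/min.
× 0.098 J/(L·cmH2O) → 10.518 J/min.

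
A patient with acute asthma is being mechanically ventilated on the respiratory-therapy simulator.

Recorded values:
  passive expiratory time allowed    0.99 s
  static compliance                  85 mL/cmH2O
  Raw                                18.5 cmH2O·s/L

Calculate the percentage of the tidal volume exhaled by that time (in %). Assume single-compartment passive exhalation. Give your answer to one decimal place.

46.7

τ = R × C = 18.5 × 85 mL/cmH2O = 18.5 × 0.085 L/cmH2O = 1.573 s.
Passive exhalation: V(t)/V₀ = e^(−t/τ) = e^(−0.99/1.573) = 0.5329.
Fraction exhaled = 1 − 0.5329 = 0.4671 → 46.71%.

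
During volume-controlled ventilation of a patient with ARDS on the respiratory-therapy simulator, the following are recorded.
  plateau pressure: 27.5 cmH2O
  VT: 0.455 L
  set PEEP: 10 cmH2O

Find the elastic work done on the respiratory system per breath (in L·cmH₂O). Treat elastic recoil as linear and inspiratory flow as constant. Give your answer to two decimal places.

3.98

Elastic work ≈ ½ × (Pplat − PEEP) × Vt = 0.5 × (27.5 − 10) × 0.455 L = 0.5 × 17.5 × 0.455 = 3.981 L·cmH2O.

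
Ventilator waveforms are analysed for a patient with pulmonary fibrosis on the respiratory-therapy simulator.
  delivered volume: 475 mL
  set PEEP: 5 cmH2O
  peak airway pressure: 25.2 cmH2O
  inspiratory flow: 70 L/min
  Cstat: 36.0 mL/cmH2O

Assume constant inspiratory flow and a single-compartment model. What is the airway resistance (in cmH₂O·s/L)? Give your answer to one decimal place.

Flow: 70 L/min ÷ 60 = 1.1667 L/s.
Equation of motion (constant flow): PIP = Vt/C + R·V̇ + PEEP.
R·V̇ = PIP − Vt/C − PEEP = 25.2 − 475/36.0 − 5 = 25.2 − 13.194 − 5 = 7.006 cmH2O.
R = 7.006 / 1.1667 = 6.005 cmH2O·s/L.

6.0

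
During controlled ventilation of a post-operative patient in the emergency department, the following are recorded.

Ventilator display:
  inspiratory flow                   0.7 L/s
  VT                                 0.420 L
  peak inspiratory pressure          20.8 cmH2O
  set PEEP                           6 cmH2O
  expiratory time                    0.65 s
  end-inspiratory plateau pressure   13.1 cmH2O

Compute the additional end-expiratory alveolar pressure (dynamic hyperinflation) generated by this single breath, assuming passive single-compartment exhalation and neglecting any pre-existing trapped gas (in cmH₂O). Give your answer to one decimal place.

2.6

R = (PIP − Pplat)/V̇ = (20.8 − 13.1) / 0.7 = 7.7/0.7 = 11.0 cmH2O·s/L.
C = Vt/(Pplat − PEEP) = 420.0 / (13.1 − 6) = 420.0/7.1 = 59.155 mL/cmH2O.
τ = R × C = 11.0 × 0.05916 L/cmH2O = 0.6508 s.
Fraction remaining = e^(−Te/τ) = e^(−0.65/0.6508) = 0.3683; trapped volume = 420.0 × 0.3683 = 154.69 mL.
Additional alveolar pressure from trapping ≈ V_trapped / C = 154.69 / 59.155 = 2.615 cmH2O.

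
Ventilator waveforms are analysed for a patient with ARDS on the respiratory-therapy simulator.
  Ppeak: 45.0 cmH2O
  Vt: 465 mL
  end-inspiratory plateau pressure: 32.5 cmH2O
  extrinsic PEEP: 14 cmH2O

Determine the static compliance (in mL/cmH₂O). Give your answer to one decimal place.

Cstat = Vt / (Pplat − PEEP) = 465 / (32.5 − 14) = 465 / 18.5 = 25.135 mL/cmH2O.

25.1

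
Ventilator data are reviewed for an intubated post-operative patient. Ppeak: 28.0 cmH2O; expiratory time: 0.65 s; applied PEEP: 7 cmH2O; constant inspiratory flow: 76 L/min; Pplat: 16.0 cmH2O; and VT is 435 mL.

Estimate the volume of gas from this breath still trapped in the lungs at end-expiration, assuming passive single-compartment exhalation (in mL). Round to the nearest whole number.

105

Flow: 76 L/min ÷ 60 = 1.2667 L/s.
R = (PIP − Pplat)/V̇ = (28.0 − 16.0) / 1.2667 = 12.0/1.2667 = 9.473 cmH2O·s/L.
C = Vt/(Pplat − PEEP) = 435.0 / (16.0 − 7) = 435.0/9.0 = 48.333 mL/cmH2O.
τ = R × C = 9.473 × 0.04833 L/cmH2O = 0.4578 s.
Fraction remaining = e^(−Te/τ) = e^(−0.65/0.4578) = 0.2418.
Trapped volume = 435.0 × 0.2418 = 105.18 mL.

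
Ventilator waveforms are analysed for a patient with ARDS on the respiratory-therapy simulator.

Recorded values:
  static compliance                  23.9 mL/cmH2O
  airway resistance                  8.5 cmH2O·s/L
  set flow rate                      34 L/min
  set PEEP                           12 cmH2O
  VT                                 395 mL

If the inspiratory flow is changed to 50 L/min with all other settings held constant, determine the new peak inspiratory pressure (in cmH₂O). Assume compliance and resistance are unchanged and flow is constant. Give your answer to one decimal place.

35.6

Flow: 34 L/min ÷ 60 = 0.5667 L/s.
New flow: 50 L/min ÷ 60 = 0.8333 L/s.
PIP = Vt/C + R·V̇ + PEEP (constant-flow equation of motion).
Only the resistive term changes: ΔPIP = R × ΔV̇ = 8.5 × (0.8333 − 0.5667) = 8.5 × 0.2666 = 2.266 cmH2O.
Original PIP = 395/23.9 + 8.5×0.5667 + 12 = 33.344 cmH2O; new PIP = 33.344 + (2.266) = 35.61 cmH2O.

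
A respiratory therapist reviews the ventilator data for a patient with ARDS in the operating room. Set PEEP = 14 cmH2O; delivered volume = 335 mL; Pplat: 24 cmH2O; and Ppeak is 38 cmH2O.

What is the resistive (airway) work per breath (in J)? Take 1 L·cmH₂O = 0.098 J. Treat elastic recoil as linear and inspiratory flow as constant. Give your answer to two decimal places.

0.46

With constant inspiratory flow the resistive pressure is constant at PIP − Pplat = 38 − 24 = 14.0 cmH2O, so resistive work = 14.0 × 0.335 = 4.69 L·cmH2O.
× 0.098 J/(L·cmH2O) → 0.4596 J.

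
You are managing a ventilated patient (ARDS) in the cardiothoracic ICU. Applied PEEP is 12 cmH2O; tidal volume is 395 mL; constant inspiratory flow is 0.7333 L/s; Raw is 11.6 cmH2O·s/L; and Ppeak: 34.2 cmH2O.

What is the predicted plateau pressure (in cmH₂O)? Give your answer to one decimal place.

25.7

Pplat = PIP − Raw × flow = 34.2 − 11.6 × 0.7333 = 34.2 − 8.506 = 25.694 cmH2O.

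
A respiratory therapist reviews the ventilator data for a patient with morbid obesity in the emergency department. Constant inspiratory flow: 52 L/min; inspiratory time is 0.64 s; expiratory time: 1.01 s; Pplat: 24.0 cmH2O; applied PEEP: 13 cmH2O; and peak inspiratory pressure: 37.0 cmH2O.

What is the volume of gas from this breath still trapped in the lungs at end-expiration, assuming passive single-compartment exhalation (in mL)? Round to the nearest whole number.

Flow: 52 L/min ÷ 60 = 0.8667 L/s.
Vt = flow × Ti = 0.8667 L/s × 0.64 s × 1000 mL/L = 554.69 mL.
R = (PIP − Pplat)/V̇ = (37.0 − 24.0) / 0.8667 = 13.0/0.8667 = 14.999 cmH2O·s/L.
C = Vt/(Pplat − PEEP) = 554.69 / (24.0 − 13) = 554.69/11.0 = 50.426 mL/cmH2O.
τ = R × C = 14.999 × 0.05043 L/cmH2O = 0.7564 s.
Fraction remaining = e^(−Te/τ) = e^(−1.01/0.7564) = 0.2631.
Trapped volume = 554.69 × 0.2631 = 145.94 mL.

146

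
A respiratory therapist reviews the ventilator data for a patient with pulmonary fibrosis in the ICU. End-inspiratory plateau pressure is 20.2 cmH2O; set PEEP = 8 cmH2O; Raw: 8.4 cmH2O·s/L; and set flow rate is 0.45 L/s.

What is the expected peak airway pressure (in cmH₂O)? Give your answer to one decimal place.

24.0

PIP = Pplat + Raw × flow = 20.2 + 8.4 × 0.45 = 20.2 + 3.78 = 23.98 cmH2O.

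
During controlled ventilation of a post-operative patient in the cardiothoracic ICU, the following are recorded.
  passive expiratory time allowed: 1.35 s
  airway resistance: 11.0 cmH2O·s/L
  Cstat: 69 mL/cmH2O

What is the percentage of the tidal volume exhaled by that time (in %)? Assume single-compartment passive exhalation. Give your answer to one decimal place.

83.1

τ = R × C = 11.0 × 69 mL/cmH2O = 11.0 × 0.069 L/cmH2O = 0.759 s.
Passive exhalation: V(t)/V₀ = e^(−t/τ) = e^(−1.35/0.759) = 0.1689.
Fraction exhaled = 1 − 0.1689 = 0.8311 → 83.11%.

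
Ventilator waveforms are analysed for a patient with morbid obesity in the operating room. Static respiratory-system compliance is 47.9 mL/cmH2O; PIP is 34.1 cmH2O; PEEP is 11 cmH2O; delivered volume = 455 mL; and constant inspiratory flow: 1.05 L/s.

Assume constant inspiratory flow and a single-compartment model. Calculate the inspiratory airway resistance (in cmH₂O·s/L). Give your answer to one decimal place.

13.0

Equation of motion (constant flow): PIP = Vt/C + R·V̇ + PEEP.
R·V̇ = PIP − Vt/C − PEEP = 34.1 − 455/47.9 − 11 = 34.1 − 9.499 − 11 = 13.601 cmH2O.
R = 13.601 / 1.05 = 12.953 cmH2O·s/L.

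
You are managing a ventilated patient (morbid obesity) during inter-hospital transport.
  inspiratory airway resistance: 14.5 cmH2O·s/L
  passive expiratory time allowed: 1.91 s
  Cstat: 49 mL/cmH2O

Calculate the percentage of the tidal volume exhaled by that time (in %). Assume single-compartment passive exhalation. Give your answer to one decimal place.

93.2

τ = R × C = 14.5 × 49 mL/cmH2O = 14.5 × 0.049 L/cmH2O = 0.7105 s.
Passive exhalation: V(t)/V₀ = e^(−t/τ) = e^(−1.91/0.7105) = 0.068.
Fraction exhaled = 1 − 0.068 = 0.932 → 93.2%.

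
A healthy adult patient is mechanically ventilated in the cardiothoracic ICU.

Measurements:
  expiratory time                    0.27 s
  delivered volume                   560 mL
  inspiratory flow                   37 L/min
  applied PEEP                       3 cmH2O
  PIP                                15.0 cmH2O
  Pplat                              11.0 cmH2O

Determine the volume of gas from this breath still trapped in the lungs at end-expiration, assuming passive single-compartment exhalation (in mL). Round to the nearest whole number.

309

Flow: 37 L/min ÷ 60 = 0.6167 L/s.
R = (PIP − Pplat)/V̇ = (15.0 − 11.0) / 0.6167 = 4.0/0.6167 = 6.486 cmH2O·s/L.
C = Vt/(Pplat − PEEP) = 560.0 / (11.0 − 3) = 560.0/8.0 = 70.0 mL/cmH2O.
τ = R × C = 6.486 × 0.07 L/cmH2O = 0.454 s.
Fraction remaining = e^(−Te/τ) = e^(−0.27/0.454) = 0.5517.
Trapped volume = 560.0 × 0.5517 = 308.95 mL.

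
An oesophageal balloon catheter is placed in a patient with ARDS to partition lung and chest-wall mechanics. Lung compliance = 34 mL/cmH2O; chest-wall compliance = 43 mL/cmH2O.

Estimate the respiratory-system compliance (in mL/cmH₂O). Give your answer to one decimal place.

Lung and chest wall are elastances in series: 1/Crs = 1/CL + 1/Ccw.
1/Crs = 1/34 + 1/43 = 0.05267.
Crs = 18.986 mL/cmH2O.

19.0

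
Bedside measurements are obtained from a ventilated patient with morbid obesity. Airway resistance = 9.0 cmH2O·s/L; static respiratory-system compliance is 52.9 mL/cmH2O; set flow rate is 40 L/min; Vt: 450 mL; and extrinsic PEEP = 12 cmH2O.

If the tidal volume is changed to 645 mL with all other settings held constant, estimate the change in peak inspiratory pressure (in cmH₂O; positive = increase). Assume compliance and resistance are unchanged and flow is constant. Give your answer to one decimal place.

3.7

PIP = Vt/C + R·V̇ + PEEP (constant-flow equation of motion).
Only the elastic term changes: ΔPIP = ΔVt / C = (645 − 450) / 52.9 = 3.686 cmH2O.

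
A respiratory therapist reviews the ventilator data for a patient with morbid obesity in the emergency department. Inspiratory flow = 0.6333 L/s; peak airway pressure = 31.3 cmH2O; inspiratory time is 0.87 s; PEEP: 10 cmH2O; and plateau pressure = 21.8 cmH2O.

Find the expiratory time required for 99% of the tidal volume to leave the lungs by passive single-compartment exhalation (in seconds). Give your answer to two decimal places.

3.23

Vt = flow × Ti = 0.6333 L/s × 0.87 s × 1000 mL/L = 550.97 mL.
R = (PIP − Pplat)/V̇ = (31.3 − 21.8) / 0.6333 = 9.5/0.6333 = 15.001 cmH2O·s/L.
C = Vt/(Pplat − PEEP) = 550.97 / (21.8 − 10) = 550.97/11.8 = 46.692 mL/cmH2O.
τ = R × C = 15.001 × 0.04669 L/cmH2O = 0.7004 s.
t = −τ·ln(1 − 0.99) = −0.7004·ln(0.01) = 3.225 s.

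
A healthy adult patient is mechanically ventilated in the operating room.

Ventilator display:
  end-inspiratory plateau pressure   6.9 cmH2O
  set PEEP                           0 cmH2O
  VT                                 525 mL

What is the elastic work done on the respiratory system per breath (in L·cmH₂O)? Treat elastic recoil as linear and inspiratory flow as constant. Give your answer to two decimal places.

1.81

Elastic work ≈ ½ × (Pplat − PEEP) × Vt = 0.5 × (6.9 − 0) × 0.525 L = 0.5 × 6.9 × 0.525 = 1.811 L·cmH2O.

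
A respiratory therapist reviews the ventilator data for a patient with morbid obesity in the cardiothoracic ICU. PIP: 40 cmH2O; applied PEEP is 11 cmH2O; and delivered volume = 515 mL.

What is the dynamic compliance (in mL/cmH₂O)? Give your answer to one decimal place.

Dynamic compliance = Vt / (PIP − PEEP) = 515 / (40 − 11) = 515 / 29.0 = 17.759 mL/cmH2O.

17.8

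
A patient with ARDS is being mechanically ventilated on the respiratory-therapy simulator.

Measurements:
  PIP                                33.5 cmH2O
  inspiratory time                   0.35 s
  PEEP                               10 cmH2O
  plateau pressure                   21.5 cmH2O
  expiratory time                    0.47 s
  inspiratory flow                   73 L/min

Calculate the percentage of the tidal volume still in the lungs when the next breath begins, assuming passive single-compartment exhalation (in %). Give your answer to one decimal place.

27.6

Flow: 73 L/min ÷ 60 = 1.2167 L/s.
Vt = flow × Ti = 1.2167 L/s × 0.35 s × 1000 mL/L = 425.85 mL.
R = (PIP − Pplat)/V̇ = (33.5 − 21.5) / 1.2167 = 12.0/1.2167 = 9.863 cmH2O·s/L.
C = Vt/(Pplat − PEEP) = 425.85 / (21.5 − 10) = 425.85/11.5 = 37.03 mL/cmH2O.
τ = R × C = 9.863 × 0.03703 L/cmH2O = 0.3652 s.
Fraction remaining at end-expiration = e^(−Te/τ) = e^(−0.47/0.3652) = 0.2761 → 27.61%.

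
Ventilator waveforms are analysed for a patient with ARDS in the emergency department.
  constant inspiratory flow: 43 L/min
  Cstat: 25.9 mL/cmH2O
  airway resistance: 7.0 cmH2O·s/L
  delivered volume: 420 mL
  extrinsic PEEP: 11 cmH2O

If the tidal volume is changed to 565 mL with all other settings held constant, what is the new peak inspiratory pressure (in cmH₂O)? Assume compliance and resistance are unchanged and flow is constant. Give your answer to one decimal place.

Flow: 43 L/min ÷ 60 = 0.7167 L/s.
PIP = Vt/C + R·V̇ + PEEP (constant-flow equation of motion).
Only the elastic term changes: ΔPIP = ΔVt / C = (565 − 420) / 25.9 = 5.598 cmH2O.
Original PIP = 420/25.9 + 7.0×0.7167 + 11 = 32.233 cmH2O; new PIP = 32.233 + (5.598) = 37.831 cmH2O.

37.8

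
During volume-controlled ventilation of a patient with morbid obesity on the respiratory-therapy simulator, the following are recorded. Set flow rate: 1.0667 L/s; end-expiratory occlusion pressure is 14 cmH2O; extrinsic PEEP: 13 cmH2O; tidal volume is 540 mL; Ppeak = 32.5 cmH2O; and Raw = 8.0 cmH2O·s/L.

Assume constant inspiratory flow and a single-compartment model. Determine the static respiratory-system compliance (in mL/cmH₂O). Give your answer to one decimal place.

Total PEEP = 14 cmH2O (set 13 + intrinsic 1); this is the baseline alveolar pressure.
Equation of motion (constant flow): PIP = Vt/C + R·V̇ + PEEP.
Vt/C = PIP − R·V̇ − PEEP = 32.5 − 8.0×1.0667 − 14 = 32.5 − 8.534 − 14 = 9.966 cmH2O.
C = Vt / 9.966 = 540 / 9.966 = 54.184 mL/cmH2O.

54.2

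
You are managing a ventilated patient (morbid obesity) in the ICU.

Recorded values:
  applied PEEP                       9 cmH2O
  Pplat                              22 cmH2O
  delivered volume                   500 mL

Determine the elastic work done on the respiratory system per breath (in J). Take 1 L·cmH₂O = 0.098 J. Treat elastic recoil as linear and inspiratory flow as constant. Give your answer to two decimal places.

0.32

Elastic work ≈ ½ × (Pplat − PEEP) × Vt = 0.5 × (22 − 9) × 0.500 L = 0.5 × 13.0 × 0.500 = 3.25 L·cmH2O.
× 0.098 J/(L·cmH2O) → 0.3185 J.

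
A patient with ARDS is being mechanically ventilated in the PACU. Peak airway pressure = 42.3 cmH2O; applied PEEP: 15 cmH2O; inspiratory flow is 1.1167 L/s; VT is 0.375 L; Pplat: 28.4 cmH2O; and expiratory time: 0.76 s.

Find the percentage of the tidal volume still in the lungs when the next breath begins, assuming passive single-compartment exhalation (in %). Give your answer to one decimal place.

11.3

R = (PIP − Pplat)/V̇ = (42.3 − 28.4) / 1.1167 = 13.9/1.1167 = 12.447 cmH2O·s/L.
C = Vt/(Pplat − PEEP) = 375.0 / (28.4 − 15) = 375.0/13.4 = 27.985 mL/cmH2O.
τ = R × C = 12.447 × 0.02799 L/cmH2O = 0.3484 s.
Fraction remaining at end-expiration = e^(−Te/τ) = e^(−0.76/0.3484) = 0.1129 → 11.29%.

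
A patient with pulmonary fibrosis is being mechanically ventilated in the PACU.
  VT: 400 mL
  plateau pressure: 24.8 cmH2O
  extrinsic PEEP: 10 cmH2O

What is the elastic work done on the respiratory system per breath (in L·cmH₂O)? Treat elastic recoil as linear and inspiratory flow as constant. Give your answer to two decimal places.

Elastic work ≈ ½ × (Pplat − PEEP) × Vt = 0.5 × (24.8 − 10) × 0.400 L = 0.5 × 14.8 × 0.400 = 2.96 L·cmH2O.

2.96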